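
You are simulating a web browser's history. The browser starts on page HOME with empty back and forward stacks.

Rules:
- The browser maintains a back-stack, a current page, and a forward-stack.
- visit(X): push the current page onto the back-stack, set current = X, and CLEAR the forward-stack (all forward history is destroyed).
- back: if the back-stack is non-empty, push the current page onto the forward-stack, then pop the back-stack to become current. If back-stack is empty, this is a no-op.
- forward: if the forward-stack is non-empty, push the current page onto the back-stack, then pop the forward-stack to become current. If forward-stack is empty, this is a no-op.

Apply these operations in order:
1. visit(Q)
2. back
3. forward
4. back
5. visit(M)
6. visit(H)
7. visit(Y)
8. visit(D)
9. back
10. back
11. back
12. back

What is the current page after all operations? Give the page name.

Answer: HOME

Derivation:
After 1 (visit(Q)): cur=Q back=1 fwd=0
After 2 (back): cur=HOME back=0 fwd=1
After 3 (forward): cur=Q back=1 fwd=0
After 4 (back): cur=HOME back=0 fwd=1
After 5 (visit(M)): cur=M back=1 fwd=0
After 6 (visit(H)): cur=H back=2 fwd=0
After 7 (visit(Y)): cur=Y back=3 fwd=0
After 8 (visit(D)): cur=D back=4 fwd=0
After 9 (back): cur=Y back=3 fwd=1
After 10 (back): cur=H back=2 fwd=2
After 11 (back): cur=M back=1 fwd=3
After 12 (back): cur=HOME back=0 fwd=4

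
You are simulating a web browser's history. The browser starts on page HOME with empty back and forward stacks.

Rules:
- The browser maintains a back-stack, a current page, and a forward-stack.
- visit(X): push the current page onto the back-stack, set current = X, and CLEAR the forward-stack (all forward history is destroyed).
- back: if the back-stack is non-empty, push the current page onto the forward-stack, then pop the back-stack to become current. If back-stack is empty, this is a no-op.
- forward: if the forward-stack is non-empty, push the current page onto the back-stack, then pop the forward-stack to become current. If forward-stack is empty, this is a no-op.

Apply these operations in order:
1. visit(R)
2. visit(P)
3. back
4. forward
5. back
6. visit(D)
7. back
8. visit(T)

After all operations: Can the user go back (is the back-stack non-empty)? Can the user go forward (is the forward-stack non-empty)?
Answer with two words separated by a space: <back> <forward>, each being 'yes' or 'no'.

After 1 (visit(R)): cur=R back=1 fwd=0
After 2 (visit(P)): cur=P back=2 fwd=0
After 3 (back): cur=R back=1 fwd=1
After 4 (forward): cur=P back=2 fwd=0
After 5 (back): cur=R back=1 fwd=1
After 6 (visit(D)): cur=D back=2 fwd=0
After 7 (back): cur=R back=1 fwd=1
After 8 (visit(T)): cur=T back=2 fwd=0

Answer: yes no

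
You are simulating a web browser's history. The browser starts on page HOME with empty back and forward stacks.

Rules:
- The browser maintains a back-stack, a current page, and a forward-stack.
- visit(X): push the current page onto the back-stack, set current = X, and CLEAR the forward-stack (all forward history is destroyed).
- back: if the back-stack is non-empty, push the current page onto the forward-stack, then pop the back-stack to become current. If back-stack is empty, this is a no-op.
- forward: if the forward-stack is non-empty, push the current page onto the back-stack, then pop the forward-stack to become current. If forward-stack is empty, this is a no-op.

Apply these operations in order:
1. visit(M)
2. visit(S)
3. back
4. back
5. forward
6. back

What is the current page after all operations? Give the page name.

Answer: HOME

Derivation:
After 1 (visit(M)): cur=M back=1 fwd=0
After 2 (visit(S)): cur=S back=2 fwd=0
After 3 (back): cur=M back=1 fwd=1
After 4 (back): cur=HOME back=0 fwd=2
After 5 (forward): cur=M back=1 fwd=1
After 6 (back): cur=HOME back=0 fwd=2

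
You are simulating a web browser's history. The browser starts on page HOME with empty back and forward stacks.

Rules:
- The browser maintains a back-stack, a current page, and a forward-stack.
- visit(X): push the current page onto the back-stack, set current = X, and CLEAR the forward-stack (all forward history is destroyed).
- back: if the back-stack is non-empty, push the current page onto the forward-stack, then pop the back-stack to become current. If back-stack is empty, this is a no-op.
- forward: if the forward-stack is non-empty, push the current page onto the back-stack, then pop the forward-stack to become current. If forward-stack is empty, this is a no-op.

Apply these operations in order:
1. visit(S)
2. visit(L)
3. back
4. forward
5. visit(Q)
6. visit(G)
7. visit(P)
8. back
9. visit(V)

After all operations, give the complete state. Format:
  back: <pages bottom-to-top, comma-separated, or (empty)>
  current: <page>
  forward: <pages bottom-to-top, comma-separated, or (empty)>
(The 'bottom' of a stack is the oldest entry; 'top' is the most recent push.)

After 1 (visit(S)): cur=S back=1 fwd=0
After 2 (visit(L)): cur=L back=2 fwd=0
After 3 (back): cur=S back=1 fwd=1
After 4 (forward): cur=L back=2 fwd=0
After 5 (visit(Q)): cur=Q back=3 fwd=0
After 6 (visit(G)): cur=G back=4 fwd=0
After 7 (visit(P)): cur=P back=5 fwd=0
After 8 (back): cur=G back=4 fwd=1
After 9 (visit(V)): cur=V back=5 fwd=0

Answer: back: HOME,S,L,Q,G
current: V
forward: (empty)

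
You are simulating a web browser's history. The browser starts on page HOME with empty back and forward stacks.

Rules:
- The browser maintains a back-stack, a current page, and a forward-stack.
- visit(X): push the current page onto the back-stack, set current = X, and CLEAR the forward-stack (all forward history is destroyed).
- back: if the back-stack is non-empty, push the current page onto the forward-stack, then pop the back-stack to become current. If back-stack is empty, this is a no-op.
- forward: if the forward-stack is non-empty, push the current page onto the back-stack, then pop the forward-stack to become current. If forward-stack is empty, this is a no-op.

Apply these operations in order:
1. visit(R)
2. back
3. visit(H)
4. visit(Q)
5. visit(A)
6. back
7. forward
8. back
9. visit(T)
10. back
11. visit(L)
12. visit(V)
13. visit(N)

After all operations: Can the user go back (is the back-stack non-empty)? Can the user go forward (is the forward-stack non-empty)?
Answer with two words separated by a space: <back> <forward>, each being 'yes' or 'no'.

After 1 (visit(R)): cur=R back=1 fwd=0
After 2 (back): cur=HOME back=0 fwd=1
After 3 (visit(H)): cur=H back=1 fwd=0
After 4 (visit(Q)): cur=Q back=2 fwd=0
After 5 (visit(A)): cur=A back=3 fwd=0
After 6 (back): cur=Q back=2 fwd=1
After 7 (forward): cur=A back=3 fwd=0
After 8 (back): cur=Q back=2 fwd=1
After 9 (visit(T)): cur=T back=3 fwd=0
After 10 (back): cur=Q back=2 fwd=1
After 11 (visit(L)): cur=L back=3 fwd=0
After 12 (visit(V)): cur=V back=4 fwd=0
After 13 (visit(N)): cur=N back=5 fwd=0

Answer: yes no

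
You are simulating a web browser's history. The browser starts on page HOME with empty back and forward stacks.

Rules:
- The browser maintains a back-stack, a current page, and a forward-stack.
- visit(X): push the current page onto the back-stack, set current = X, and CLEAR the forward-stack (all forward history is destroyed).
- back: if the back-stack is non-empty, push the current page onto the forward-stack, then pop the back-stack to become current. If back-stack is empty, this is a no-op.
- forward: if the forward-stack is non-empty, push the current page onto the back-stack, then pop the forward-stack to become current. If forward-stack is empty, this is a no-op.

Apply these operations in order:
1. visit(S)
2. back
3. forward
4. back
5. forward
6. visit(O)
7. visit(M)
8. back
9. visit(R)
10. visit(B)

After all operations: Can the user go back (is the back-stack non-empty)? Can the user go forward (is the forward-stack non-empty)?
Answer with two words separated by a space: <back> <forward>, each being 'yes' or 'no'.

After 1 (visit(S)): cur=S back=1 fwd=0
After 2 (back): cur=HOME back=0 fwd=1
After 3 (forward): cur=S back=1 fwd=0
After 4 (back): cur=HOME back=0 fwd=1
After 5 (forward): cur=S back=1 fwd=0
After 6 (visit(O)): cur=O back=2 fwd=0
After 7 (visit(M)): cur=M back=3 fwd=0
After 8 (back): cur=O back=2 fwd=1
After 9 (visit(R)): cur=R back=3 fwd=0
After 10 (visit(B)): cur=B back=4 fwd=0

Answer: yes no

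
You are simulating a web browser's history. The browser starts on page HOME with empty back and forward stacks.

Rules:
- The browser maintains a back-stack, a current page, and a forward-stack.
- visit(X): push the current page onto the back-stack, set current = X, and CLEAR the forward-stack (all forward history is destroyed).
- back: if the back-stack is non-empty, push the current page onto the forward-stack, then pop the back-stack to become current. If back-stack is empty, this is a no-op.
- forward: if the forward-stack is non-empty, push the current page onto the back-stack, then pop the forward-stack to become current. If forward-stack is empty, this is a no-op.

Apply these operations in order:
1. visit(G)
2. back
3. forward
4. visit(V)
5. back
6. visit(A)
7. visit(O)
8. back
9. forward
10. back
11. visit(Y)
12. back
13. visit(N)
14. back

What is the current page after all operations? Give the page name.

After 1 (visit(G)): cur=G back=1 fwd=0
After 2 (back): cur=HOME back=0 fwd=1
After 3 (forward): cur=G back=1 fwd=0
After 4 (visit(V)): cur=V back=2 fwd=0
After 5 (back): cur=G back=1 fwd=1
After 6 (visit(A)): cur=A back=2 fwd=0
After 7 (visit(O)): cur=O back=3 fwd=0
After 8 (back): cur=A back=2 fwd=1
After 9 (forward): cur=O back=3 fwd=0
After 10 (back): cur=A back=2 fwd=1
After 11 (visit(Y)): cur=Y back=3 fwd=0
After 12 (back): cur=A back=2 fwd=1
After 13 (visit(N)): cur=N back=3 fwd=0
After 14 (back): cur=A back=2 fwd=1

Answer: A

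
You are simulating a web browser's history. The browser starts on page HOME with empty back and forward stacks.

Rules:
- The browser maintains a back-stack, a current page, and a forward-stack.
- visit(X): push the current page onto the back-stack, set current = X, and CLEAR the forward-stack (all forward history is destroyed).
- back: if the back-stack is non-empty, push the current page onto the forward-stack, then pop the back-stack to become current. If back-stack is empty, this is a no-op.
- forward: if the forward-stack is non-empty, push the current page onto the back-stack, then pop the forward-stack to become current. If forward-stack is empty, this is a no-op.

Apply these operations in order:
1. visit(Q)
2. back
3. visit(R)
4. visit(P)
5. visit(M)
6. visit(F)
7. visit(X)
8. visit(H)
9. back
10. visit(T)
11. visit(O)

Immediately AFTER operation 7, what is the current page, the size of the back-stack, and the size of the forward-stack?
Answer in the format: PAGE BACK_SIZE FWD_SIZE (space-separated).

After 1 (visit(Q)): cur=Q back=1 fwd=0
After 2 (back): cur=HOME back=0 fwd=1
After 3 (visit(R)): cur=R back=1 fwd=0
After 4 (visit(P)): cur=P back=2 fwd=0
After 5 (visit(M)): cur=M back=3 fwd=0
After 6 (visit(F)): cur=F back=4 fwd=0
After 7 (visit(X)): cur=X back=5 fwd=0

X 5 0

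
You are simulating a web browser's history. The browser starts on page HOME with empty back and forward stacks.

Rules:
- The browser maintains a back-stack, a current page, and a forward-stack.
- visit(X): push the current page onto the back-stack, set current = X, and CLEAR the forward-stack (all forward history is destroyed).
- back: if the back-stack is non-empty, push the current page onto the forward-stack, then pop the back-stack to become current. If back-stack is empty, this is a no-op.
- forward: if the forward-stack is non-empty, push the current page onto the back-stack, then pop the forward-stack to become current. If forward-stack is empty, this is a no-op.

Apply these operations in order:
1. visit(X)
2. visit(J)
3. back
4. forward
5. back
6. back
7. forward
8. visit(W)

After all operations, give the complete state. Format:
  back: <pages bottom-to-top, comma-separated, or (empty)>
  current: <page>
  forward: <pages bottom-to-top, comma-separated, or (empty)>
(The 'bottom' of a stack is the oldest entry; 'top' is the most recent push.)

Answer: back: HOME,X
current: W
forward: (empty)

Derivation:
After 1 (visit(X)): cur=X back=1 fwd=0
After 2 (visit(J)): cur=J back=2 fwd=0
After 3 (back): cur=X back=1 fwd=1
After 4 (forward): cur=J back=2 fwd=0
After 5 (back): cur=X back=1 fwd=1
After 6 (back): cur=HOME back=0 fwd=2
After 7 (forward): cur=X back=1 fwd=1
After 8 (visit(W)): cur=W back=2 fwd=0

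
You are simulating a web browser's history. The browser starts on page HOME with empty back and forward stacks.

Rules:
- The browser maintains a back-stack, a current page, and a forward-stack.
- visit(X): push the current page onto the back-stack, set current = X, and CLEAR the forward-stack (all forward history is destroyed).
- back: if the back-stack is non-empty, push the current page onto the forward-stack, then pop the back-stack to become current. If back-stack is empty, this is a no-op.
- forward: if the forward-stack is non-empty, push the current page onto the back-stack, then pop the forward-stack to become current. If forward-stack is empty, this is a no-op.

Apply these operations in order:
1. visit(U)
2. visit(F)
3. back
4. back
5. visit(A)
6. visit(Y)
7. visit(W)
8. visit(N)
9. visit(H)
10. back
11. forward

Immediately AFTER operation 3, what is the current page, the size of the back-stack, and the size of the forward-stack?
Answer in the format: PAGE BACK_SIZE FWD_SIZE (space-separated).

After 1 (visit(U)): cur=U back=1 fwd=0
After 2 (visit(F)): cur=F back=2 fwd=0
After 3 (back): cur=U back=1 fwd=1

U 1 1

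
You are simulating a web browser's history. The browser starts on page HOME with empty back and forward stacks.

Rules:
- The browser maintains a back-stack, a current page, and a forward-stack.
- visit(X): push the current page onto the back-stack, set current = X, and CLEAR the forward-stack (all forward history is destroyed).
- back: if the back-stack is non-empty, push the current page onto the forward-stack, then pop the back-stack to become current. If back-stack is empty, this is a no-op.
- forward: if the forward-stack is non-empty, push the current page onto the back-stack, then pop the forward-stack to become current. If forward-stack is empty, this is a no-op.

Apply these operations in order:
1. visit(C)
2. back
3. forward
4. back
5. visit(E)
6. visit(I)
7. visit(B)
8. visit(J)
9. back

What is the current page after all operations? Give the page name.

After 1 (visit(C)): cur=C back=1 fwd=0
After 2 (back): cur=HOME back=0 fwd=1
After 3 (forward): cur=C back=1 fwd=0
After 4 (back): cur=HOME back=0 fwd=1
After 5 (visit(E)): cur=E back=1 fwd=0
After 6 (visit(I)): cur=I back=2 fwd=0
After 7 (visit(B)): cur=B back=3 fwd=0
After 8 (visit(J)): cur=J back=4 fwd=0
After 9 (back): cur=B back=3 fwd=1

Answer: B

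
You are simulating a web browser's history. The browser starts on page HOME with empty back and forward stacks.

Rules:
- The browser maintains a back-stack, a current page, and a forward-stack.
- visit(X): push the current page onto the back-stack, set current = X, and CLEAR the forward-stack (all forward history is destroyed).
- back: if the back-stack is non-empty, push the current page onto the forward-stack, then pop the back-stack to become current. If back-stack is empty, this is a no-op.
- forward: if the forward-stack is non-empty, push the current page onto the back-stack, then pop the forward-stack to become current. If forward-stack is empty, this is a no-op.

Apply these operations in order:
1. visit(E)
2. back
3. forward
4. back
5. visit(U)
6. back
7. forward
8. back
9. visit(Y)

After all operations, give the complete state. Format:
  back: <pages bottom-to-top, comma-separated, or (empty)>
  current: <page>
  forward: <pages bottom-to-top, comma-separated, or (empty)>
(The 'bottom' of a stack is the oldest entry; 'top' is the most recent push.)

Answer: back: HOME
current: Y
forward: (empty)

Derivation:
After 1 (visit(E)): cur=E back=1 fwd=0
After 2 (back): cur=HOME back=0 fwd=1
After 3 (forward): cur=E back=1 fwd=0
After 4 (back): cur=HOME back=0 fwd=1
After 5 (visit(U)): cur=U back=1 fwd=0
After 6 (back): cur=HOME back=0 fwd=1
After 7 (forward): cur=U back=1 fwd=0
After 8 (back): cur=HOME back=0 fwd=1
After 9 (visit(Y)): cur=Y back=1 fwd=0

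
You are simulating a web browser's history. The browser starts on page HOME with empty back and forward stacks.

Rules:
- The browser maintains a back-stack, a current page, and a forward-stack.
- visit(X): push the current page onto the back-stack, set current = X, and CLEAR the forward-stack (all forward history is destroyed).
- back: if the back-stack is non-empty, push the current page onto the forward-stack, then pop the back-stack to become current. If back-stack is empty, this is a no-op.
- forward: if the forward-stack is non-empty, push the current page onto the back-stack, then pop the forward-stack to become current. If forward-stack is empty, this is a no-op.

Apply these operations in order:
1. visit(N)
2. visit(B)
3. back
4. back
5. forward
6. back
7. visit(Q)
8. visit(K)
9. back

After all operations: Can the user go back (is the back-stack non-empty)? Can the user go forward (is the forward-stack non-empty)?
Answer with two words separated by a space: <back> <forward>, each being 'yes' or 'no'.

Answer: yes yes

Derivation:
After 1 (visit(N)): cur=N back=1 fwd=0
After 2 (visit(B)): cur=B back=2 fwd=0
After 3 (back): cur=N back=1 fwd=1
After 4 (back): cur=HOME back=0 fwd=2
After 5 (forward): cur=N back=1 fwd=1
After 6 (back): cur=HOME back=0 fwd=2
After 7 (visit(Q)): cur=Q back=1 fwd=0
After 8 (visit(K)): cur=K back=2 fwd=0
After 9 (back): cur=Q back=1 fwd=1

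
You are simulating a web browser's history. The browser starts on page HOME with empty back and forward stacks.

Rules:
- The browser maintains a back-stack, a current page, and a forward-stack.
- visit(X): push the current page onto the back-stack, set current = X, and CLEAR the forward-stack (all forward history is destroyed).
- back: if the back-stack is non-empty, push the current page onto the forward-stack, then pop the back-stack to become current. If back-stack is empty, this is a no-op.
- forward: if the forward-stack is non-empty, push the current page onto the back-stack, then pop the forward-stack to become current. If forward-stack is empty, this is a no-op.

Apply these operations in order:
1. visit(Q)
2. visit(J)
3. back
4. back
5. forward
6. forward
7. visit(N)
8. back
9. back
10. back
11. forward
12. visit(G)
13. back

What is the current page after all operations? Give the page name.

After 1 (visit(Q)): cur=Q back=1 fwd=0
After 2 (visit(J)): cur=J back=2 fwd=0
After 3 (back): cur=Q back=1 fwd=1
After 4 (back): cur=HOME back=0 fwd=2
After 5 (forward): cur=Q back=1 fwd=1
After 6 (forward): cur=J back=2 fwd=0
After 7 (visit(N)): cur=N back=3 fwd=0
After 8 (back): cur=J back=2 fwd=1
After 9 (back): cur=Q back=1 fwd=2
After 10 (back): cur=HOME back=0 fwd=3
After 11 (forward): cur=Q back=1 fwd=2
After 12 (visit(G)): cur=G back=2 fwd=0
After 13 (back): cur=Q back=1 fwd=1

Answer: Q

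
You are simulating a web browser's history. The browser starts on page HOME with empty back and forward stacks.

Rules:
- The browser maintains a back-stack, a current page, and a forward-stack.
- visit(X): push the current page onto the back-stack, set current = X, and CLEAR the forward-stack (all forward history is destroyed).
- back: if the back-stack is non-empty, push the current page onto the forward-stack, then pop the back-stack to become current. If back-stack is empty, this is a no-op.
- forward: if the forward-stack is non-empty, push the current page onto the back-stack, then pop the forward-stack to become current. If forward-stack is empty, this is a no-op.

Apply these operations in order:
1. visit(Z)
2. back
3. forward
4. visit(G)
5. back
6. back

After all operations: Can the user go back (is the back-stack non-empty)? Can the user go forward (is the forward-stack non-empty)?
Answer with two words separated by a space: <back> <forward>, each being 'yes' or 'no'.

After 1 (visit(Z)): cur=Z back=1 fwd=0
After 2 (back): cur=HOME back=0 fwd=1
After 3 (forward): cur=Z back=1 fwd=0
After 4 (visit(G)): cur=G back=2 fwd=0
After 5 (back): cur=Z back=1 fwd=1
After 6 (back): cur=HOME back=0 fwd=2

Answer: no yes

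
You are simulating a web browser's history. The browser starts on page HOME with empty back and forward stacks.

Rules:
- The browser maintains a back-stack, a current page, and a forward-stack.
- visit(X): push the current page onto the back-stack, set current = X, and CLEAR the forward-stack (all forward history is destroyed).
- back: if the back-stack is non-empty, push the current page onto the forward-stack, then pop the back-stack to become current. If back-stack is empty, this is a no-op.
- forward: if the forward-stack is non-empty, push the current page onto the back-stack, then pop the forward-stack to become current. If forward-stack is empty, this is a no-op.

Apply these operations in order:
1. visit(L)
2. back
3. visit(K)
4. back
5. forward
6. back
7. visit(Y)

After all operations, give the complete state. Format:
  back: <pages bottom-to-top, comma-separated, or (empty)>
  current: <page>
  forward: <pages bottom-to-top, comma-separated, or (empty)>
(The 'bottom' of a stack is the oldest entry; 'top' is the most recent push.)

After 1 (visit(L)): cur=L back=1 fwd=0
After 2 (back): cur=HOME back=0 fwd=1
After 3 (visit(K)): cur=K back=1 fwd=0
After 4 (back): cur=HOME back=0 fwd=1
After 5 (forward): cur=K back=1 fwd=0
After 6 (back): cur=HOME back=0 fwd=1
After 7 (visit(Y)): cur=Y back=1 fwd=0

Answer: back: HOME
current: Y
forward: (empty)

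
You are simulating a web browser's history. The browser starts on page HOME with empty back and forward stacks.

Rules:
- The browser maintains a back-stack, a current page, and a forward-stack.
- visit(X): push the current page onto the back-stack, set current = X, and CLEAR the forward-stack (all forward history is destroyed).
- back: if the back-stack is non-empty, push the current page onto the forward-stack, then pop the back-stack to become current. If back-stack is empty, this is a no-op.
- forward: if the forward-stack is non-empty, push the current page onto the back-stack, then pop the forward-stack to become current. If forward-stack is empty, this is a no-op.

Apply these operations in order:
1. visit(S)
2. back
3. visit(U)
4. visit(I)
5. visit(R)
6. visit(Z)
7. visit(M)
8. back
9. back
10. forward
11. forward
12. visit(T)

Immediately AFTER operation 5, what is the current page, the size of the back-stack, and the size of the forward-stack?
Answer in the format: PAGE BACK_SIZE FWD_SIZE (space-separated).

After 1 (visit(S)): cur=S back=1 fwd=0
After 2 (back): cur=HOME back=0 fwd=1
After 3 (visit(U)): cur=U back=1 fwd=0
After 4 (visit(I)): cur=I back=2 fwd=0
After 5 (visit(R)): cur=R back=3 fwd=0

R 3 0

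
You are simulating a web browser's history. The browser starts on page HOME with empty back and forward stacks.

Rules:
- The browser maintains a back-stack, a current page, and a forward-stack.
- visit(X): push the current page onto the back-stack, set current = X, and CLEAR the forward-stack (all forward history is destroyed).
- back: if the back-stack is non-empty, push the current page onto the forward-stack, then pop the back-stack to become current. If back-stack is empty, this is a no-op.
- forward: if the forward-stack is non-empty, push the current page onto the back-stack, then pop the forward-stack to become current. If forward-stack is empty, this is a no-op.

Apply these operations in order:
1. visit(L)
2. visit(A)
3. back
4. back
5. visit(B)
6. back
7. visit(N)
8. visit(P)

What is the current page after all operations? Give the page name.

After 1 (visit(L)): cur=L back=1 fwd=0
After 2 (visit(A)): cur=A back=2 fwd=0
After 3 (back): cur=L back=1 fwd=1
After 4 (back): cur=HOME back=0 fwd=2
After 5 (visit(B)): cur=B back=1 fwd=0
After 6 (back): cur=HOME back=0 fwd=1
After 7 (visit(N)): cur=N back=1 fwd=0
After 8 (visit(P)): cur=P back=2 fwd=0

Answer: P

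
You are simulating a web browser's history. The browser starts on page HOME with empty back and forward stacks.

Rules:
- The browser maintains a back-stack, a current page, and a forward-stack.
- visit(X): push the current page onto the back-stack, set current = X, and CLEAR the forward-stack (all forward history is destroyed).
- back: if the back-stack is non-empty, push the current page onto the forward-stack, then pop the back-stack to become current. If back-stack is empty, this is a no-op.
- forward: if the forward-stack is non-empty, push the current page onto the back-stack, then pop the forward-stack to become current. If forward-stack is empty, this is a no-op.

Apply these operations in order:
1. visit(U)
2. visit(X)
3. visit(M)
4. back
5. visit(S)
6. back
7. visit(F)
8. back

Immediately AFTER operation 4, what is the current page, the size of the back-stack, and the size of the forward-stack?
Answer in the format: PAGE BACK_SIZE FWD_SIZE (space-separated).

After 1 (visit(U)): cur=U back=1 fwd=0
After 2 (visit(X)): cur=X back=2 fwd=0
After 3 (visit(M)): cur=M back=3 fwd=0
After 4 (back): cur=X back=2 fwd=1

X 2 1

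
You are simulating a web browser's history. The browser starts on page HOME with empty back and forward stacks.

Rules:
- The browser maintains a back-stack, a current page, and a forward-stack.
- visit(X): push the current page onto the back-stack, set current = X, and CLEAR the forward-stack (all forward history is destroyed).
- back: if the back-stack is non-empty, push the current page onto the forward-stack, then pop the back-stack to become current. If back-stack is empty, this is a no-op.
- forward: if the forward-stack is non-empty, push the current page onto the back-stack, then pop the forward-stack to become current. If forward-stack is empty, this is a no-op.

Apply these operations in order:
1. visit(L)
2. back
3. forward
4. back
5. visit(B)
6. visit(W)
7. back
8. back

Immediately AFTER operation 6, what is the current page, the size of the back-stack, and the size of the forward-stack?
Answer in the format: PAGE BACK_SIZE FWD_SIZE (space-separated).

After 1 (visit(L)): cur=L back=1 fwd=0
After 2 (back): cur=HOME back=0 fwd=1
After 3 (forward): cur=L back=1 fwd=0
After 4 (back): cur=HOME back=0 fwd=1
After 5 (visit(B)): cur=B back=1 fwd=0
After 6 (visit(W)): cur=W back=2 fwd=0

W 2 0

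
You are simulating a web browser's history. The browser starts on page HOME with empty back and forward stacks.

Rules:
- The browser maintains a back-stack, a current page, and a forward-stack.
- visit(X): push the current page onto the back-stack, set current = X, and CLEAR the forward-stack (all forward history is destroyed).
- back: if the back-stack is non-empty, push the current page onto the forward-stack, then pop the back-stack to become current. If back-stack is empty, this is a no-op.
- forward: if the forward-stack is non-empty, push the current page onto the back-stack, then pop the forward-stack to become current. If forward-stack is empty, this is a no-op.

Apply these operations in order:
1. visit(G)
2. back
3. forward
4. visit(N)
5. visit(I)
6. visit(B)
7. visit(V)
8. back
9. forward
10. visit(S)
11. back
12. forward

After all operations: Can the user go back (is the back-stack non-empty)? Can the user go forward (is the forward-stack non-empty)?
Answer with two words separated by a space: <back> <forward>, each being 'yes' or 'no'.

After 1 (visit(G)): cur=G back=1 fwd=0
After 2 (back): cur=HOME back=0 fwd=1
After 3 (forward): cur=G back=1 fwd=0
After 4 (visit(N)): cur=N back=2 fwd=0
After 5 (visit(I)): cur=I back=3 fwd=0
After 6 (visit(B)): cur=B back=4 fwd=0
After 7 (visit(V)): cur=V back=5 fwd=0
After 8 (back): cur=B back=4 fwd=1
After 9 (forward): cur=V back=5 fwd=0
After 10 (visit(S)): cur=S back=6 fwd=0
After 11 (back): cur=V back=5 fwd=1
After 12 (forward): cur=S back=6 fwd=0

Answer: yes no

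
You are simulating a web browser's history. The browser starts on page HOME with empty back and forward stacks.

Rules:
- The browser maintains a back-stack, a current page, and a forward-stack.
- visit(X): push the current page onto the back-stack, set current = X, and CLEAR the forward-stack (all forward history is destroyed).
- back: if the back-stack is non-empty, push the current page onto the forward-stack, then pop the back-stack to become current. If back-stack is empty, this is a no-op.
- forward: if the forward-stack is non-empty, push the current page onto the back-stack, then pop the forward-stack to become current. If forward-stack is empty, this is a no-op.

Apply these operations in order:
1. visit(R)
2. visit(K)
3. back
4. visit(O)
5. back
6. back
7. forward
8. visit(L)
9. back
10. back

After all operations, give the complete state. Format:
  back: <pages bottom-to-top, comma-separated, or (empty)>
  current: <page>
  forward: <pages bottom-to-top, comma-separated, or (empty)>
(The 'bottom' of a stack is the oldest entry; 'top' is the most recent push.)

Answer: back: (empty)
current: HOME
forward: L,R

Derivation:
After 1 (visit(R)): cur=R back=1 fwd=0
After 2 (visit(K)): cur=K back=2 fwd=0
After 3 (back): cur=R back=1 fwd=1
After 4 (visit(O)): cur=O back=2 fwd=0
After 5 (back): cur=R back=1 fwd=1
After 6 (back): cur=HOME back=0 fwd=2
After 7 (forward): cur=R back=1 fwd=1
After 8 (visit(L)): cur=L back=2 fwd=0
After 9 (back): cur=R back=1 fwd=1
After 10 (back): cur=HOME back=0 fwd=2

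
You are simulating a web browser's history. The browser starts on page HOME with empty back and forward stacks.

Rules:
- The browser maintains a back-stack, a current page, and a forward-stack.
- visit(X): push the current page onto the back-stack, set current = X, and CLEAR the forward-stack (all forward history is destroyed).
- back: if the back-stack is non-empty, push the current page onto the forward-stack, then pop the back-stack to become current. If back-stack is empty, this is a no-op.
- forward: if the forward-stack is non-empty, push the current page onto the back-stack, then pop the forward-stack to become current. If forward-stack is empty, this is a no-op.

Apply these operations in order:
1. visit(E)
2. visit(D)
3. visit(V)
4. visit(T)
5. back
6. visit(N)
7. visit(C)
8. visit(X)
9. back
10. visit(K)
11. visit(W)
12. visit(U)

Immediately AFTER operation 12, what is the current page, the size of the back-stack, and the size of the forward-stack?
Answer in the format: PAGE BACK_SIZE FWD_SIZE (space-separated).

After 1 (visit(E)): cur=E back=1 fwd=0
After 2 (visit(D)): cur=D back=2 fwd=0
After 3 (visit(V)): cur=V back=3 fwd=0
After 4 (visit(T)): cur=T back=4 fwd=0
After 5 (back): cur=V back=3 fwd=1
After 6 (visit(N)): cur=N back=4 fwd=0
After 7 (visit(C)): cur=C back=5 fwd=0
After 8 (visit(X)): cur=X back=6 fwd=0
After 9 (back): cur=C back=5 fwd=1
After 10 (visit(K)): cur=K back=6 fwd=0
After 11 (visit(W)): cur=W back=7 fwd=0
After 12 (visit(U)): cur=U back=8 fwd=0

U 8 0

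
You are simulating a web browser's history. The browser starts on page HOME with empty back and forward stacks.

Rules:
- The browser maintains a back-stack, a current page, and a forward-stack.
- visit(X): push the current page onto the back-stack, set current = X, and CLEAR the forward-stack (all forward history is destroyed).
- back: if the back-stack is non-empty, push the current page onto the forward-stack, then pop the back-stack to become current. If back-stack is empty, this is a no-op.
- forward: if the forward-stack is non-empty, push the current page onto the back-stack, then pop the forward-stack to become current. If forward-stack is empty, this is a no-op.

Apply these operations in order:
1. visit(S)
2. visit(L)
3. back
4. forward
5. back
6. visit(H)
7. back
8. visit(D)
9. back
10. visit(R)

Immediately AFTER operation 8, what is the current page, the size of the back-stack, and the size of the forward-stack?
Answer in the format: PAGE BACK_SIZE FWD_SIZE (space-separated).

After 1 (visit(S)): cur=S back=1 fwd=0
After 2 (visit(L)): cur=L back=2 fwd=0
After 3 (back): cur=S back=1 fwd=1
After 4 (forward): cur=L back=2 fwd=0
After 5 (back): cur=S back=1 fwd=1
After 6 (visit(H)): cur=H back=2 fwd=0
After 7 (back): cur=S back=1 fwd=1
After 8 (visit(D)): cur=D back=2 fwd=0

D 2 0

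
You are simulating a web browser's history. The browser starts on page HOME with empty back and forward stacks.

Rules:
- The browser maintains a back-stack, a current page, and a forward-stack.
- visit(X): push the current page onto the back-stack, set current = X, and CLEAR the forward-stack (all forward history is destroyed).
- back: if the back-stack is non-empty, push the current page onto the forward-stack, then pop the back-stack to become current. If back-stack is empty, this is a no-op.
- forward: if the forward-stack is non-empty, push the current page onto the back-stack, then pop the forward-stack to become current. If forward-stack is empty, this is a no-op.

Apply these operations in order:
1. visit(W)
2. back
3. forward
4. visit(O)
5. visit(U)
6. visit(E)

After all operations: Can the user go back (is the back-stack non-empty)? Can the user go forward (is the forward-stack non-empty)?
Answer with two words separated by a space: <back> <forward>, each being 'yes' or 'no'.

Answer: yes no

Derivation:
After 1 (visit(W)): cur=W back=1 fwd=0
After 2 (back): cur=HOME back=0 fwd=1
After 3 (forward): cur=W back=1 fwd=0
After 4 (visit(O)): cur=O back=2 fwd=0
After 5 (visit(U)): cur=U back=3 fwd=0
After 6 (visit(E)): cur=E back=4 fwd=0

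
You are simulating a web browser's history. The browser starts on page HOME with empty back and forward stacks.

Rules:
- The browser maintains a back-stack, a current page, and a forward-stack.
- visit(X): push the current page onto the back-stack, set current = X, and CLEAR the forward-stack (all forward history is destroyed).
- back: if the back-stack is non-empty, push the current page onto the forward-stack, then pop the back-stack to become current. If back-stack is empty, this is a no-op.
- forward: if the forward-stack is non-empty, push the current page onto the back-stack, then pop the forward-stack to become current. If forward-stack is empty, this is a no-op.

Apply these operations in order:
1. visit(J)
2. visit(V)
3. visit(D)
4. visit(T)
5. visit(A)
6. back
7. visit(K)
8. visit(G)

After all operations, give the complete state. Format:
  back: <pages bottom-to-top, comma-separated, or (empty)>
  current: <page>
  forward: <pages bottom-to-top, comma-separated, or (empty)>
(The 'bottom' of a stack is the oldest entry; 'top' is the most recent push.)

After 1 (visit(J)): cur=J back=1 fwd=0
After 2 (visit(V)): cur=V back=2 fwd=0
After 3 (visit(D)): cur=D back=3 fwd=0
After 4 (visit(T)): cur=T back=4 fwd=0
After 5 (visit(A)): cur=A back=5 fwd=0
After 6 (back): cur=T back=4 fwd=1
After 7 (visit(K)): cur=K back=5 fwd=0
After 8 (visit(G)): cur=G back=6 fwd=0

Answer: back: HOME,J,V,D,T,K
current: G
forward: (empty)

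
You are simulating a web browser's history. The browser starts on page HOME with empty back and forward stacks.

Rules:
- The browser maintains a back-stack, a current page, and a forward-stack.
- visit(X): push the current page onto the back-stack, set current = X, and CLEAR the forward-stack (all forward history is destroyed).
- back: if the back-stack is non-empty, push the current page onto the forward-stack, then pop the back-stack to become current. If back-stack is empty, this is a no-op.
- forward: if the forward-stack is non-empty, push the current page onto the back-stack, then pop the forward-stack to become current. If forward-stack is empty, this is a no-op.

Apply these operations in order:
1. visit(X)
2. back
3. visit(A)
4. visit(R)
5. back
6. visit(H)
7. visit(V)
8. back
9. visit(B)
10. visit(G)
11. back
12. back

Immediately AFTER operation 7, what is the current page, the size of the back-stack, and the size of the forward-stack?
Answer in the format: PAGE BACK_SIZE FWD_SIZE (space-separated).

After 1 (visit(X)): cur=X back=1 fwd=0
After 2 (back): cur=HOME back=0 fwd=1
After 3 (visit(A)): cur=A back=1 fwd=0
After 4 (visit(R)): cur=R back=2 fwd=0
After 5 (back): cur=A back=1 fwd=1
After 6 (visit(H)): cur=H back=2 fwd=0
After 7 (visit(V)): cur=V back=3 fwd=0

V 3 0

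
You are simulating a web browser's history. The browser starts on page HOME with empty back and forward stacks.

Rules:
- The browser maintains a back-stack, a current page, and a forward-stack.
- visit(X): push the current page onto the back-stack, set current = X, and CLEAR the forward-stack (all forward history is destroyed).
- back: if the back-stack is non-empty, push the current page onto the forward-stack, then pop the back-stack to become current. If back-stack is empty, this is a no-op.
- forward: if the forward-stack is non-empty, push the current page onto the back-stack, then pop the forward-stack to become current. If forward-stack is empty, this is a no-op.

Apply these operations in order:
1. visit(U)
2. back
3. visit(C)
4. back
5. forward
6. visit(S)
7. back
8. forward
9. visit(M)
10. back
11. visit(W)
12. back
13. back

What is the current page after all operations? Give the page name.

Answer: C

Derivation:
After 1 (visit(U)): cur=U back=1 fwd=0
After 2 (back): cur=HOME back=0 fwd=1
After 3 (visit(C)): cur=C back=1 fwd=0
After 4 (back): cur=HOME back=0 fwd=1
After 5 (forward): cur=C back=1 fwd=0
After 6 (visit(S)): cur=S back=2 fwd=0
After 7 (back): cur=C back=1 fwd=1
After 8 (forward): cur=S back=2 fwd=0
After 9 (visit(M)): cur=M back=3 fwd=0
After 10 (back): cur=S back=2 fwd=1
After 11 (visit(W)): cur=W back=3 fwd=0
After 12 (back): cur=S back=2 fwd=1
After 13 (back): cur=C back=1 fwd=2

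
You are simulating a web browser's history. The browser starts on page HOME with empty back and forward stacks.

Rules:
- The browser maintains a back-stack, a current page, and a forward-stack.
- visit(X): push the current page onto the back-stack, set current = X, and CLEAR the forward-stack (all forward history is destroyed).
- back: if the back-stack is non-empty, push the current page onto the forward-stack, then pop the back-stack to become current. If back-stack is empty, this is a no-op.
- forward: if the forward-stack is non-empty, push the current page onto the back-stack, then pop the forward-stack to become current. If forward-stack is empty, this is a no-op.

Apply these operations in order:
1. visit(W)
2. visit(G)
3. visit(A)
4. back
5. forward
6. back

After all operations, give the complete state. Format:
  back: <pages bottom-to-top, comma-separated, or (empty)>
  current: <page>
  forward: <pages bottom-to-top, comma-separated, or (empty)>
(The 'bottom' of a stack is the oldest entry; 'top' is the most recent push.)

Answer: back: HOME,W
current: G
forward: A

Derivation:
After 1 (visit(W)): cur=W back=1 fwd=0
After 2 (visit(G)): cur=G back=2 fwd=0
After 3 (visit(A)): cur=A back=3 fwd=0
After 4 (back): cur=G back=2 fwd=1
After 5 (forward): cur=A back=3 fwd=0
After 6 (back): cur=G back=2 fwd=1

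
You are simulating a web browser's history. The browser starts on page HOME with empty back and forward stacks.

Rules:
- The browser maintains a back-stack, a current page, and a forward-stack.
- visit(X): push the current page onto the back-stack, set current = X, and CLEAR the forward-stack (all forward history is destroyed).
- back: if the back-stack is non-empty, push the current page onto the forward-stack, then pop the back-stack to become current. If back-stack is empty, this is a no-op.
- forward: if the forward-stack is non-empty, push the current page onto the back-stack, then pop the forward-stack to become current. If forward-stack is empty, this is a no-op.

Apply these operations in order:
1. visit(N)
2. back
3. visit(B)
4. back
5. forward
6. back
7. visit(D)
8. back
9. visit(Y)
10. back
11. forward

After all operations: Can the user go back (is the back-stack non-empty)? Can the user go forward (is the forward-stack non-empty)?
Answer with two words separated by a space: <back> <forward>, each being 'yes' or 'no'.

After 1 (visit(N)): cur=N back=1 fwd=0
After 2 (back): cur=HOME back=0 fwd=1
After 3 (visit(B)): cur=B back=1 fwd=0
After 4 (back): cur=HOME back=0 fwd=1
After 5 (forward): cur=B back=1 fwd=0
After 6 (back): cur=HOME back=0 fwd=1
After 7 (visit(D)): cur=D back=1 fwd=0
After 8 (back): cur=HOME back=0 fwd=1
After 9 (visit(Y)): cur=Y back=1 fwd=0
After 10 (back): cur=HOME back=0 fwd=1
After 11 (forward): cur=Y back=1 fwd=0

Answer: yes no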